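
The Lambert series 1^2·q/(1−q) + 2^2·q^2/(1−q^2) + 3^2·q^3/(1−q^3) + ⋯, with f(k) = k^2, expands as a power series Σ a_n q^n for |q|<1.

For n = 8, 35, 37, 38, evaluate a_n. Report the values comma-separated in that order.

85, 1300, 1370, 1810

[q^8] f(1)=1,f(2)=4,f(4)=16,f(8)=64 ⇒ 85
d|35:{1,5,7,35}  Σf=1+25+49+1225=1300
n=37: 37·1 1·37  f→[1369+1]=1370
n=38: 38·1 19·2 2·19 1·38  f→[1444+361+4+1]=1810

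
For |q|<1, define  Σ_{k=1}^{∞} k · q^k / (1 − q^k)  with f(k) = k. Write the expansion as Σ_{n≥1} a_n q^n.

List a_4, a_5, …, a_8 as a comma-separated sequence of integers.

7, 6, 12, 8, 15

[q^4] f(4)=4,f(2)=2,f(1)=1 ⇒ 7
[q^5] f(1)=1,f(5)=5 ⇒ 6
q^6  k|6↦f(k): 1:1 2:2 3:3 6:6  a_6=12
[q^7] f(7)=7,f(1)=1 ⇒ 8
[q^8] f(1)=1,f(2)=2,f(4)=4,f(8)=8 ⇒ 15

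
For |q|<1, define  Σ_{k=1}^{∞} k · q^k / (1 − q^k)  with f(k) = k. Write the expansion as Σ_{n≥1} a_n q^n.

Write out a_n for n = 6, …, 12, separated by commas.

d|6:{6,3,2,1}  Σf=6+3+2+1=12
n=7: 7·1 1·7  f→[7+1]=8
q^8  k|8↦f(k): 1:1 2:2 4:4 8:8  a_8=15
n=9: 1·9 3·3 9·1  f→[1+3+9]=13
n=10: 10·1 5·2 2·5 1·10  f→[10+5+2+1]=18
n=11: 1·11 11·1  f→[1+11]=12
q^12  k|12↦f(k): 12:12 6:6 4:4 3:3 2:2 1:1  a_12=28

12, 8, 15, 13, 18, 12, 28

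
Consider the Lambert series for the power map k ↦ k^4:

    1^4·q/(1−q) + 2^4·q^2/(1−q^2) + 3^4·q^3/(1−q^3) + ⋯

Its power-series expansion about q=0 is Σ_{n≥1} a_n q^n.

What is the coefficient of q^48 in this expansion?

a_48 = 5732210

d|48:{48,24,16,12,8,6,4,3,2,1}  Σf=5308416+331776+65536+20736+4096+1296+256+81+16+1=5732210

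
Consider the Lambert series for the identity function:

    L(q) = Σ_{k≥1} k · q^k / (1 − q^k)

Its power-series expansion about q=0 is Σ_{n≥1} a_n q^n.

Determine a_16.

[q^16] f(16)=16,f(8)=8,f(4)=4,f(2)=2,f(1)=1 ⇒ 31

a_16 = 31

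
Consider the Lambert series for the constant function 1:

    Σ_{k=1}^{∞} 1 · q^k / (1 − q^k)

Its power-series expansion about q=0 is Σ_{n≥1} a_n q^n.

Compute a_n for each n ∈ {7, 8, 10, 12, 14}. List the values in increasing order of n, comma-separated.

2, 4, 4, 6, 4

[q^7] f(1)=1,f(7)=1 ⇒ 2
d|8:{8,4,2,1}  Σf=1+1+1+1=4
q^10  k|10↦f(k): 10:1 5:1 2:1 1:1  a_10=4
d|12:{12,6,4,3,2,1}  Σf=1+1+1+1+1+1=6
n=14: 14·1 7·2 2·7 1·14  f→[1+1+1+1]=4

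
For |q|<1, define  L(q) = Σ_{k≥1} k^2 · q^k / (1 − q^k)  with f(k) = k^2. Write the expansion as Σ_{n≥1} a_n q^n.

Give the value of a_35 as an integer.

a_35 = 1300

n=35: 1·35 5·7 7·5 35·1  f→[1+25+49+1225]=1300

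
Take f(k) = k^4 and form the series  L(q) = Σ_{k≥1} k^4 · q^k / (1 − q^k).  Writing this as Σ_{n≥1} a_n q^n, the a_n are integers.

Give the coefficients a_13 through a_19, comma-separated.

28562, 40834, 51332, 69905, 83522, 112931, 130322

n=13: 13·1 1·13  f→[28561+1]=28562
n=14: 1·14 2·7 7·2 14·1  f→[1+16+2401+38416]=40834
d|15:{1,3,5,15}  Σf=1+81+625+50625=51332
d|16:{16,8,4,2,1}  Σf=65536+4096+256+16+1=69905
d|17:{17,1}  Σf=83521+1=83522
q^18  k|18↦f(k): 18:104976 9:6561 6:1296 3:81 2:16 1:1  a_18=112931
d|19:{19,1}  Σf=130321+1=130322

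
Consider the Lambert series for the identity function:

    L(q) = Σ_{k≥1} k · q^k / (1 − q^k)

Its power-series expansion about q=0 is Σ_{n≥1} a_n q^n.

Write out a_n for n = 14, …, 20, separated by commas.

24, 24, 31, 18, 39, 20, 42

d|14:{1,2,7,14}  Σf=1+2+7+14=24
d|15:{15,5,3,1}  Σf=15+5+3+1=24
[q^16] f(1)=1,f(2)=2,f(4)=4,f(8)=8,f(16)=16 ⇒ 31
q^17  k|17↦f(k): 1:1 17:17  a_17=18
n=18: 18·1 9·2 6·3 3·6 2·9 1·18  f→[18+9+6+3+2+1]=39
n=19: 19·1 1·19  f→[19+1]=20
d|20:{20,10,5,4,2,1}  Σf=20+10+5+4+2+1=42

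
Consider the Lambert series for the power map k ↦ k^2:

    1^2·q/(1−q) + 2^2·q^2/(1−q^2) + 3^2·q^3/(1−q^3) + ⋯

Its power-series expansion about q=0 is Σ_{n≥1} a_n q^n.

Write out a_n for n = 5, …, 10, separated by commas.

26, 50, 50, 85, 91, 130

q^5  k|5↦f(k): 1:1 5:25  a_5=26
n=6: 1·6 2·3 3·2 6·1  f→[1+4+9+36]=50
q^7  k|7↦f(k): 1:1 7:49  a_7=50
n=8: 8·1 4·2 2·4 1·8  f→[64+16+4+1]=85
[q^9] f(1)=1,f(3)=9,f(9)=81 ⇒ 91
[q^10] f(1)=1,f(2)=4,f(5)=25,f(10)=100 ⇒ 130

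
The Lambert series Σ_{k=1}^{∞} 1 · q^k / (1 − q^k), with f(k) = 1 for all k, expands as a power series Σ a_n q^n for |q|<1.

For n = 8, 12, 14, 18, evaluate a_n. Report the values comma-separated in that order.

4, 6, 4, 6

[q^8] f(8)=1,f(4)=1,f(2)=1,f(1)=1 ⇒ 4
[q^12] f(12)=1,f(6)=1,f(4)=1,f(3)=1,f(2)=1,f(1)=1 ⇒ 6
[q^14] f(1)=1,f(2)=1,f(7)=1,f(14)=1 ⇒ 4
d|18:{18,9,6,3,2,1}  Σf=1+1+1+1+1+1=6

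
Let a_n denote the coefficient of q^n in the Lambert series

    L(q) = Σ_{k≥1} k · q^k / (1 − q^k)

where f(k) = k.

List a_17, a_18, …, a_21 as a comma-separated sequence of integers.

18, 39, 20, 42, 32

n=17: 17·1 1·17  f→[17+1]=18
[q^18] f(18)=18,f(9)=9,f(6)=6,f(3)=3,f(2)=2,f(1)=1 ⇒ 39
[q^19] f(19)=19,f(1)=1 ⇒ 20
[q^20] f(20)=20,f(10)=10,f(5)=5,f(4)=4,f(2)=2,f(1)=1 ⇒ 42
q^21  k|21↦f(k): 21:21 7:7 3:3 1:1  a_21=32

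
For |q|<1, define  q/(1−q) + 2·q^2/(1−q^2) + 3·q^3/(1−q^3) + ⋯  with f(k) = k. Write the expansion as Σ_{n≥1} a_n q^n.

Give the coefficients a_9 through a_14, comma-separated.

d|9:{9,3,1}  Σf=9+3+1=13
[q^10] f(10)=10,f(5)=5,f(2)=2,f(1)=1 ⇒ 18
d|11:{1,11}  Σf=1+11=12
[q^12] f(12)=12,f(6)=6,f(4)=4,f(3)=3,f(2)=2,f(1)=1 ⇒ 28
[q^13] f(1)=1,f(13)=13 ⇒ 14
[q^14] f(14)=14,f(7)=7,f(2)=2,f(1)=1 ⇒ 24

13, 18, 12, 28, 14, 24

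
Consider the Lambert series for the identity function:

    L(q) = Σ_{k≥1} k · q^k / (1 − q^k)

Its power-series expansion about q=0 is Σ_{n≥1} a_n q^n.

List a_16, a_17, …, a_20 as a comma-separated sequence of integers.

31, 18, 39, 20, 42

d|16:{16,8,4,2,1}  Σf=16+8+4+2+1=31
n=17: 17·1 1·17  f→[17+1]=18
[q^18] f(1)=1,f(2)=2,f(3)=3,f(6)=6,f(9)=9,f(18)=18 ⇒ 39
q^19  k|19↦f(k): 1:1 19:19  a_19=20
q^20  k|20↦f(k): 20:20 10:10 5:5 4:4 2:2 1:1  a_20=42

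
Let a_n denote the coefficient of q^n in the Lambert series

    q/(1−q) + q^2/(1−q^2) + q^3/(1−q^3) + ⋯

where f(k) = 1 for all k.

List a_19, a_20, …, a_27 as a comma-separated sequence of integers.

[q^19] f(1)=1,f(19)=1 ⇒ 2
n=20: 20·1 10·2 5·4 4·5 2·10 1·20  f→[1+1+1+1+1+1]=6
q^21  k|21↦f(k): 1:1 3:1 7:1 21:1  a_21=4
q^22  k|22↦f(k): 22:1 11:1 2:1 1:1  a_22=4
n=23: 1·23 23·1  f→[1+1]=2
q^24  k|24↦f(k): 1:1 2:1 3:1 4:1 6:1 8:1 12:1 24:1  a_24=8
n=25: 25·1 5·5 1·25  f→[1+1+1]=3
n=26: 26·1 13·2 2·13 1·26  f→[1+1+1+1]=4
q^27  k|27↦f(k): 27:1 9:1 3:1 1:1  a_27=4

2, 6, 4, 4, 2, 8, 3, 4, 4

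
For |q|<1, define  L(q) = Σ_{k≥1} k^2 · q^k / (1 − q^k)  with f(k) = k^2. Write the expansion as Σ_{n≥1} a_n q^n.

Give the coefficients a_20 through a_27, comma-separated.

546, 500, 610, 530, 850, 651, 850, 820

d|20:{1,2,4,5,10,20}  Σf=1+4+16+25+100+400=546
[q^21] f(1)=1,f(3)=9,f(7)=49,f(21)=441 ⇒ 500
[q^22] f(1)=1,f(2)=4,f(11)=121,f(22)=484 ⇒ 610
d|23:{23,1}  Σf=529+1=530
[q^24] f(24)=576,f(12)=144,f(8)=64,f(6)=36,f(4)=16,f(3)=9,f(2)=4,f(1)=1 ⇒ 850
q^25  k|25↦f(k): 25:625 5:25 1:1  a_25=651
d|26:{1,2,13,26}  Σf=1+4+169+676=850
d|27:{1,3,9,27}  Σf=1+9+81+729=820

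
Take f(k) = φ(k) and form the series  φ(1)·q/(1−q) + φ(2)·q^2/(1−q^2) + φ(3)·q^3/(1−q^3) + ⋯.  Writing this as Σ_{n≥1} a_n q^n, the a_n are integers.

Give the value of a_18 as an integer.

[q^18] φ(1)=1,φ(2)=1,φ(3)=2,φ(6)=2,φ(9)=6,φ(18)=6 ⇒ 18

a_18 = 18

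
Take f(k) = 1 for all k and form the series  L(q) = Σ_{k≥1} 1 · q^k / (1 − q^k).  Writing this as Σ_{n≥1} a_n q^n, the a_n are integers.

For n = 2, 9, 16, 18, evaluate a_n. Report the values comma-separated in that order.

n=2: 1·2 2·1  f→[1+1]=2
[q^9] f(1)=1,f(3)=1,f(9)=1 ⇒ 3
d|16:{16,8,4,2,1}  Σf=1+1+1+1+1=5
q^18  k|18↦f(k): 18:1 9:1 6:1 3:1 2:1 1:1  a_18=6

2, 3, 5, 6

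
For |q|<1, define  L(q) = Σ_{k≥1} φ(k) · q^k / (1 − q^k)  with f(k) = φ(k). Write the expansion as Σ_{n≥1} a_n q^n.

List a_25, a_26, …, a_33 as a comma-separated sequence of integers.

[q^25] φ(1)=1,φ(5)=4,φ(25)=20 ⇒ 25
[q^26] φ(1)=1,φ(2)=1,φ(13)=12,φ(26)=12 ⇒ 26
[q^27] φ(27)=18,φ(9)=6,φ(3)=2,φ(1)=1 ⇒ 27
n=28: 1·28 2·14 4·7 7·4 14·2 28·1  φ→[1+1+2+6+6+12]=28
q^29  k|29↦φ(k): 1:1 29:28  a_29=29
d|30:{30,15,10,6,5,3,2,1}  Σφ=8+8+4+2+4+2+1+1=30
q^31  k|31↦φ(k): 31:30 1:1  a_31=31
n=32: 32·1 16·2 8·4 4·8 2·16 1·32  φ→[16+8+4+2+1+1]=32
n=33: 1·33 3·11 11·3 33·1  φ→[1+2+10+20]=33

25, 26, 27, 28, 29, 30, 31, 32, 33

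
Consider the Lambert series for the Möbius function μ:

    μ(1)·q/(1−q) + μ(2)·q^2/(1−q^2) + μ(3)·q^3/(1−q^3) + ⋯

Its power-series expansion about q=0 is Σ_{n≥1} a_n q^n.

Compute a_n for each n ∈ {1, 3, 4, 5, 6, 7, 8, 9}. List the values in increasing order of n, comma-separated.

d|1:{1}  Σμ=1=1
q^3  k|3↦μ(k): 1:1 3:-1  a_3=0
[q^4] μ(4)=0,μ(2)=-1,μ(1)=1 ⇒ 0
[q^5] μ(1)=1,μ(5)=-1 ⇒ 0
q^6  k|6↦μ(k): 6:1 3:-1 2:-1 1:1  a_6=0
q^7  k|7↦μ(k): 1:1 7:-1  a_7=0
n=8: 1·8 2·4 4·2 8·1  μ→[1+(-1)+0+0]=0
n=9: 1·9 3·3 9·1  μ→[1+(-1)+0]=0

1, 0, 0, 0, 0, 0, 0, 0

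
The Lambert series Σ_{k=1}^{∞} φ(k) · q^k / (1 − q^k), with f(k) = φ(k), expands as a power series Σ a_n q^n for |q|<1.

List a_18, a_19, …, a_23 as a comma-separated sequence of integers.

[q^18] φ(1)=1,φ(2)=1,φ(3)=2,φ(6)=2,φ(9)=6,φ(18)=6 ⇒ 18
n=19: 19·1 1·19  φ→[18+1]=19
d|20:{1,2,4,5,10,20}  Σφ=1+1+2+4+4+8=20
d|21:{21,7,3,1}  Σφ=12+6+2+1=21
d|22:{1,2,11,22}  Σφ=1+1+10+10=22
d|23:{23,1}  Σφ=22+1=23

18, 19, 20, 21, 22, 23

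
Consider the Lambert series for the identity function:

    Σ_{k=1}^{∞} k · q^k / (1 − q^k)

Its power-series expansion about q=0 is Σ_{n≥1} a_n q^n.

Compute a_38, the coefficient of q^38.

[q^38] f(38)=38,f(19)=19,f(2)=2,f(1)=1 ⇒ 60

a_38 = 60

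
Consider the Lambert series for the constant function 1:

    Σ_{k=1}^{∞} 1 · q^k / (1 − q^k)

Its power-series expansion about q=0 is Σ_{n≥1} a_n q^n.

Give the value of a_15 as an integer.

a_15 = 4

q^15  k|15↦f(k): 1:1 3:1 5:1 15:1  a_15=4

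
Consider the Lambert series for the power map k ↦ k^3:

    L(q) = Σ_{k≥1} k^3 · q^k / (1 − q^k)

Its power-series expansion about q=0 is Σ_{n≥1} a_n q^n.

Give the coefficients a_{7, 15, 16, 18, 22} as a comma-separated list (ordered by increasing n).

344, 3528, 4681, 6813, 11988

q^7  k|7↦f(k): 1:1 7:343  a_7=344
n=15: 15·1 5·3 3·5 1·15  f→[3375+125+27+1]=3528
q^16  k|16↦f(k): 16:4096 8:512 4:64 2:8 1:1  a_16=4681
q^18  k|18↦f(k): 1:1 2:8 3:27 6:216 9:729 18:5832  a_18=6813
n=22: 22·1 11·2 2·11 1·22  f→[10648+1331+8+1]=11988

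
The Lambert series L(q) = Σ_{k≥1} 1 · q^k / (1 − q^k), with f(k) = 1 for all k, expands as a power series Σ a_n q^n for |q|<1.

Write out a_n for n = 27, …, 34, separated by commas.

q^27  k|27↦f(k): 27:1 9:1 3:1 1:1  a_27=4
d|28:{28,14,7,4,2,1}  Σf=1+1+1+1+1+1=6
n=29: 29·1 1·29  f→[1+1]=2
d|30:{1,2,3,5,6,10,15,30}  Σf=1+1+1+1+1+1+1+1=8
n=31: 31·1 1·31  f→[1+1]=2
q^32  k|32↦f(k): 1:1 2:1 4:1 8:1 16:1 32:1  a_32=6
n=33: 1·33 3·11 11·3 33·1  f→[1+1+1+1]=4
d|34:{34,17,2,1}  Σf=1+1+1+1=4

4, 6, 2, 8, 2, 6, 4, 4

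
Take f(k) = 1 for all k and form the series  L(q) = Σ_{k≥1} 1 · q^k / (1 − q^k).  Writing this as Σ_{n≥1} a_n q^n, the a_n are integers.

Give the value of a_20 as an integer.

a_20 = 6

[q^20] f(20)=1,f(10)=1,f(5)=1,f(4)=1,f(2)=1,f(1)=1 ⇒ 6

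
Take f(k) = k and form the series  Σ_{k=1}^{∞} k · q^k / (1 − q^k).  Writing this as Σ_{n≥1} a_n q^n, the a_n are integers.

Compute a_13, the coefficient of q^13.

a_13 = 14

[q^13] f(1)=1,f(13)=13 ⇒ 14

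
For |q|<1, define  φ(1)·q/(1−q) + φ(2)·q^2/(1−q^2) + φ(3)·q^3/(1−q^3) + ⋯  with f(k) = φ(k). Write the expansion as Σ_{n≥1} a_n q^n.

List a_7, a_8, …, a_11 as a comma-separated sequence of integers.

[q^7] φ(1)=1,φ(7)=6 ⇒ 7
d|8:{1,2,4,8}  Σφ=1+1+2+4=8
q^9  k|9↦φ(k): 9:6 3:2 1:1  a_9=9
q^10  k|10↦φ(k): 1:1 2:1 5:4 10:4  a_10=10
[q^11] φ(1)=1,φ(11)=10 ⇒ 11

7, 8, 9, 10, 11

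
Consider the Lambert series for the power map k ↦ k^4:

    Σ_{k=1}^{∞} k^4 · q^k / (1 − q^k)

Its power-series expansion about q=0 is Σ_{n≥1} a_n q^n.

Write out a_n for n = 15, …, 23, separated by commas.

q^15  k|15↦f(k): 15:50625 5:625 3:81 1:1  a_15=51332
[q^16] f(1)=1,f(2)=16,f(4)=256,f(8)=4096,f(16)=65536 ⇒ 69905
d|17:{17,1}  Σf=83521+1=83522
n=18: 18·1 9·2 6·3 3·6 2·9 1·18  f→[104976+6561+1296+81+16+1]=112931
[q^19] f(19)=130321,f(1)=1 ⇒ 130322
n=20: 20·1 10·2 5·4 4·5 2·10 1·20  f→[160000+10000+625+256+16+1]=170898
d|21:{1,3,7,21}  Σf=1+81+2401+194481=196964
n=22: 1·22 2·11 11·2 22·1  f→[1+16+14641+234256]=248914
n=23: 23·1 1·23  f→[279841+1]=279842

51332, 69905, 83522, 112931, 130322, 170898, 196964, 248914, 279842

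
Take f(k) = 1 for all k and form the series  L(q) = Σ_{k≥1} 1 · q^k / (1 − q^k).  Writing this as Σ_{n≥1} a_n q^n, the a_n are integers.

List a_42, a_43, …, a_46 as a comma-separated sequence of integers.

8, 2, 6, 6, 4

n=42: 1·42 2·21 3·14 6·7 7·6 14·3 21·2 42·1  f→[1+1+1+1+1+1+1+1]=8
n=43: 43·1 1·43  f→[1+1]=2
d|44:{1,2,4,11,22,44}  Σf=1+1+1+1+1+1=6
q^45  k|45↦f(k): 1:1 3:1 5:1 9:1 15:1 45:1  a_45=6
q^46  k|46↦f(k): 46:1 23:1 2:1 1:1  a_46=4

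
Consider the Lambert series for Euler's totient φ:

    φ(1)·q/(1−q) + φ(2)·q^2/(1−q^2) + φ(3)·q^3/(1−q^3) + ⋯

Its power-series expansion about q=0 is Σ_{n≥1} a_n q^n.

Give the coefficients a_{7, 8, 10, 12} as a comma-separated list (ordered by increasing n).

d|7:{1,7}  Σφ=1+6=7
[q^8] φ(8)=4,φ(4)=2,φ(2)=1,φ(1)=1 ⇒ 8
[q^10] φ(10)=4,φ(5)=4,φ(2)=1,φ(1)=1 ⇒ 10
q^12  k|12↦φ(k): 12:4 6:2 4:2 3:2 2:1 1:1  a_12=12

7, 8, 10, 12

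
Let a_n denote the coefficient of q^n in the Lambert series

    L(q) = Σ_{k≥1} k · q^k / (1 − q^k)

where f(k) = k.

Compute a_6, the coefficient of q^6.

a_6 = 12

n=6: 6·1 3·2 2·3 1·6  f→[6+3+2+1]=12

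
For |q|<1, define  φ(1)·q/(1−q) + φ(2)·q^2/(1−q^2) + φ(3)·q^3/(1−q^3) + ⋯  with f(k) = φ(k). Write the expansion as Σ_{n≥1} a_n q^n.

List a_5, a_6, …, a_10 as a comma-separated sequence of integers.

q^5  k|5↦φ(k): 1:1 5:4  a_5=5
q^6  k|6↦φ(k): 1:1 2:1 3:2 6:2  a_6=6
q^7  k|7↦φ(k): 7:6 1:1  a_7=7
n=8: 1·8 2·4 4·2 8·1  φ→[1+1+2+4]=8
[q^9] φ(9)=6,φ(3)=2,φ(1)=1 ⇒ 9
[q^10] φ(1)=1,φ(2)=1,φ(5)=4,φ(10)=4 ⇒ 10

5, 6, 7, 8, 9, 10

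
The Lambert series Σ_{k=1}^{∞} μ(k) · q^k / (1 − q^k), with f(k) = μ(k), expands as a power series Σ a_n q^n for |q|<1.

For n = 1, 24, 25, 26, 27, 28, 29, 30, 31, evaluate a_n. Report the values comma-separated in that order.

1, 0, 0, 0, 0, 0, 0, 0, 0

[q^1] μ(1)=1 ⇒ 1
q^24  k|24↦μ(k): 24:0 12:0 8:0 6:1 4:0 3:-1 2:-1 1:1  a_24=0
d|25:{1,5,25}  Σμ=1+(-1)+0=0
n=26: 1·26 2·13 13·2 26·1  μ→[1+(-1)+(-1)+1]=0
[q^27] μ(1)=1,μ(3)=-1,μ(9)=0,μ(27)=0 ⇒ 0
n=28: 1·28 2·14 4·7 7·4 14·2 28·1  μ→[1+(-1)+0+(-1)+1+0]=0
[q^29] μ(1)=1,μ(29)=-1 ⇒ 0
[q^30] μ(1)=1,μ(2)=-1,μ(3)=-1,μ(5)=-1,μ(6)=1,μ(10)=1,μ(15)=1,μ(30)=-1 ⇒ 0
[q^31] μ(31)=-1,μ(1)=1 ⇒ 0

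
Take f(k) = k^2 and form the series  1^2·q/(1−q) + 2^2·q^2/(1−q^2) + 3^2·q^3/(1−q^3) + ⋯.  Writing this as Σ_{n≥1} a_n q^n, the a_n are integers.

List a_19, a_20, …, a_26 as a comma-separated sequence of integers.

362, 546, 500, 610, 530, 850, 651, 850

d|19:{19,1}  Σf=361+1=362
d|20:{20,10,5,4,2,1}  Σf=400+100+25+16+4+1=546
d|21:{1,3,7,21}  Σf=1+9+49+441=500
q^22  k|22↦f(k): 1:1 2:4 11:121 22:484  a_22=610
n=23: 23·1 1·23  f→[529+1]=530
n=24: 24·1 12·2 8·3 6·4 4·6 3·8 2·12 1·24  f→[576+144+64+36+16+9+4+1]=850
d|25:{1,5,25}  Σf=1+25+625=651
[q^26] f(26)=676,f(13)=169,f(2)=4,f(1)=1 ⇒ 850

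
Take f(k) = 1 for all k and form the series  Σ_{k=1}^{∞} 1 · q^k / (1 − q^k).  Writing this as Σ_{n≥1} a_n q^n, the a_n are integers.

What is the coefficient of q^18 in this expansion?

a_18 = 6

n=18: 18·1 9·2 6·3 3·6 2·9 1·18  f→[1+1+1+1+1+1]=6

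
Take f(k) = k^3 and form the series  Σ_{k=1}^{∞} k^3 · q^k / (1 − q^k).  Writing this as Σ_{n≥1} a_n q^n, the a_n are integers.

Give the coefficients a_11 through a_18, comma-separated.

n=11: 11·1 1·11  f→[1331+1]=1332
d|12:{1,2,3,4,6,12}  Σf=1+8+27+64+216+1728=2044
n=13: 1·13 13·1  f→[1+2197]=2198
n=14: 14·1 7·2 2·7 1·14  f→[2744+343+8+1]=3096
q^15  k|15↦f(k): 1:1 3:27 5:125 15:3375  a_15=3528
[q^16] f(1)=1,f(2)=8,f(4)=64,f(8)=512,f(16)=4096 ⇒ 4681
q^17  k|17↦f(k): 17:4913 1:1  a_17=4914
n=18: 18·1 9·2 6·3 3·6 2·9 1·18  f→[5832+729+216+27+8+1]=6813

1332, 2044, 2198, 3096, 3528, 4681, 4914, 6813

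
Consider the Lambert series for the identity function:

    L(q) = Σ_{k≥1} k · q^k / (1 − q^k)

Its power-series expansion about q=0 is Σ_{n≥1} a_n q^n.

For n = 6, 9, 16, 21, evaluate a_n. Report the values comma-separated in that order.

n=6: 1·6 2·3 3·2 6·1  f→[1+2+3+6]=12
[q^9] f(1)=1,f(3)=3,f(9)=9 ⇒ 13
d|16:{1,2,4,8,16}  Σf=1+2+4+8+16=31
[q^21] f(21)=21,f(7)=7,f(3)=3,f(1)=1 ⇒ 32

12, 13, 31, 32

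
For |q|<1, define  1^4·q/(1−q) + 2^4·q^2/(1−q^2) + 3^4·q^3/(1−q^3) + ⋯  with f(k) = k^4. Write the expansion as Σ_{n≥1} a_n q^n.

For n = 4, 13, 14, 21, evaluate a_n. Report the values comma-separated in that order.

d|4:{4,2,1}  Σf=256+16+1=273
d|13:{13,1}  Σf=28561+1=28562
d|14:{1,2,7,14}  Σf=1+16+2401+38416=40834
n=21: 1·21 3·7 7·3 21·1  f→[1+81+2401+194481]=196964

273, 28562, 40834, 196964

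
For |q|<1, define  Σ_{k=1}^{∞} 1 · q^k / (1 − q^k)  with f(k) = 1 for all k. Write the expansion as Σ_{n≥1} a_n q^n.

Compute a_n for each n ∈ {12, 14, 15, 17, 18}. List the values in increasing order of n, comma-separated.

6, 4, 4, 2, 6

[q^12] f(1)=1,f(2)=1,f(3)=1,f(4)=1,f(6)=1,f(12)=1 ⇒ 6
q^14  k|14↦f(k): 14:1 7:1 2:1 1:1  a_14=4
n=15: 1·15 3·5 5·3 15·1  f→[1+1+1+1]=4
[q^17] f(17)=1,f(1)=1 ⇒ 2
d|18:{1,2,3,6,9,18}  Σf=1+1+1+1+1+1=6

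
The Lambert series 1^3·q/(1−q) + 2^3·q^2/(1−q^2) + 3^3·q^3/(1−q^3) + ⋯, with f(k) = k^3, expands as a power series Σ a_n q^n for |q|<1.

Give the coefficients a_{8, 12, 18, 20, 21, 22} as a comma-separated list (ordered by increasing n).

n=8: 8·1 4·2 2·4 1·8  f→[512+64+8+1]=585
n=12: 1·12 2·6 3·4 4·3 6·2 12·1  f→[1+8+27+64+216+1728]=2044
d|18:{18,9,6,3,2,1}  Σf=5832+729+216+27+8+1=6813
n=20: 1·20 2·10 4·5 5·4 10·2 20·1  f→[1+8+64+125+1000+8000]=9198
n=21: 1·21 3·7 7·3 21·1  f→[1+27+343+9261]=9632
q^22  k|22↦f(k): 22:10648 11:1331 2:8 1:1  a_22=11988

585, 2044, 6813, 9198, 9632, 11988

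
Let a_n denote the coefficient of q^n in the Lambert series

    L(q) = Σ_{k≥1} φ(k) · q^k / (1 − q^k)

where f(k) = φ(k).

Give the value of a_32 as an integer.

q^32  k|32↦φ(k): 32:16 16:8 8:4 4:2 2:1 1:1  a_32=32

a_32 = 32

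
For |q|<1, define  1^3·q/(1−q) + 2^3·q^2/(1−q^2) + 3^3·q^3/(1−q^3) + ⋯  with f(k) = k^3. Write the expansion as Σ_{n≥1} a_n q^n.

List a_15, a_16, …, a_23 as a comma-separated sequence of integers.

[q^15] f(1)=1,f(3)=27,f(5)=125,f(15)=3375 ⇒ 3528
q^16  k|16↦f(k): 1:1 2:8 4:64 8:512 16:4096  a_16=4681
d|17:{1,17}  Σf=1+4913=4914
q^18  k|18↦f(k): 18:5832 9:729 6:216 3:27 2:8 1:1  a_18=6813
[q^19] f(19)=6859,f(1)=1 ⇒ 6860
[q^20] f(1)=1,f(2)=8,f(4)=64,f(5)=125,f(10)=1000,f(20)=8000 ⇒ 9198
n=21: 21·1 7·3 3·7 1·21  f→[9261+343+27+1]=9632
n=22: 22·1 11·2 2·11 1·22  f→[10648+1331+8+1]=11988
n=23: 23·1 1·23  f→[12167+1]=12168

3528, 4681, 4914, 6813, 6860, 9198, 9632, 11988, 12168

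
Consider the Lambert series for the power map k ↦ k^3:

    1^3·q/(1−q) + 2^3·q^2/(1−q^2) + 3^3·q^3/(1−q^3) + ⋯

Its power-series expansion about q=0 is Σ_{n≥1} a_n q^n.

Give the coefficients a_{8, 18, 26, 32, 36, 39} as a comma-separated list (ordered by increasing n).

585, 6813, 19782, 37449, 55261, 61544

[q^8] f(8)=512,f(4)=64,f(2)=8,f(1)=1 ⇒ 585
q^18  k|18↦f(k): 1:1 2:8 3:27 6:216 9:729 18:5832  a_18=6813
[q^26] f(1)=1,f(2)=8,f(13)=2197,f(26)=17576 ⇒ 19782
n=32: 1·32 2·16 4·8 8·4 16·2 32·1  f→[1+8+64+512+4096+32768]=37449
[q^36] f(36)=46656,f(18)=5832,f(12)=1728,f(9)=729,f(6)=216,f(4)=64,f(3)=27,f(2)=8,f(1)=1 ⇒ 55261
q^39  k|39↦f(k): 39:59319 13:2197 3:27 1:1  a_39=61544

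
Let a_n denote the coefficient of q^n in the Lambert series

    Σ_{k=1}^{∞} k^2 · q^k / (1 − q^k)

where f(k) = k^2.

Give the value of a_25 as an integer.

[q^25] f(25)=625,f(5)=25,f(1)=1 ⇒ 651

a_25 = 651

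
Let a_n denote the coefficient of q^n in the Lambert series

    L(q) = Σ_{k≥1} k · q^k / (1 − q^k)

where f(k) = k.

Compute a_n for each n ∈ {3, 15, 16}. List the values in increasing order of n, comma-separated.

4, 24, 31

q^3  k|3↦f(k): 1:1 3:3  a_3=4
q^15  k|15↦f(k): 1:1 3:3 5:5 15:15  a_15=24
d|16:{1,2,4,8,16}  Σf=1+2+4+8+16=31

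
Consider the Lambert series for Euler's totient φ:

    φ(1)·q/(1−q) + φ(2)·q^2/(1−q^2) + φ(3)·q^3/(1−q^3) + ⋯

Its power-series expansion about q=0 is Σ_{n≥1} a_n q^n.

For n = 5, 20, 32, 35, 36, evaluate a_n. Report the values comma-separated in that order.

[q^5] φ(1)=1,φ(5)=4 ⇒ 5
[q^20] φ(20)=8,φ(10)=4,φ(5)=4,φ(4)=2,φ(2)=1,φ(1)=1 ⇒ 20
d|32:{1,2,4,8,16,32}  Σφ=1+1+2+4+8+16=32
[q^35] φ(35)=24,φ(7)=6,φ(5)=4,φ(1)=1 ⇒ 35
[q^36] φ(1)=1,φ(2)=1,φ(3)=2,φ(4)=2,φ(6)=2,φ(9)=6,φ(12)=4,φ(18)=6,φ(36)=12 ⇒ 36

5, 20, 32, 35, 36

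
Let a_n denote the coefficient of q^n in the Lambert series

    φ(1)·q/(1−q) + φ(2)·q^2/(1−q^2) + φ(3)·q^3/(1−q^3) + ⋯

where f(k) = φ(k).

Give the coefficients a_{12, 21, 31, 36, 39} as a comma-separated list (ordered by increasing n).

[q^12] φ(1)=1,φ(2)=1,φ(3)=2,φ(4)=2,φ(6)=2,φ(12)=4 ⇒ 12
q^21  k|21↦φ(k): 1:1 3:2 7:6 21:12  a_21=21
[q^31] φ(1)=1,φ(31)=30 ⇒ 31
n=36: 36·1 18·2 12·3 9·4 6·6 4·9 3·12 2·18 1·36  φ→[12+6+4+6+2+2+2+1+1]=36
n=39: 1·39 3·13 13·3 39·1  φ→[1+2+12+24]=39

12, 21, 31, 36, 39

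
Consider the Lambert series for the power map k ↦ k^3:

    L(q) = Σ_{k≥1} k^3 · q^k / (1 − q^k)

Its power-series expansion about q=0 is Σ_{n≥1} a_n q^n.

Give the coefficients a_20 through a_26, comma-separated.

q^20  k|20↦f(k): 1:1 2:8 4:64 5:125 10:1000 20:8000  a_20=9198
q^21  k|21↦f(k): 1:1 3:27 7:343 21:9261  a_21=9632
[q^22] f(22)=10648,f(11)=1331,f(2)=8,f(1)=1 ⇒ 11988
q^23  k|23↦f(k): 23:12167 1:1  a_23=12168
d|24:{24,12,8,6,4,3,2,1}  Σf=13824+1728+512+216+64+27+8+1=16380
q^25  k|25↦f(k): 25:15625 5:125 1:1  a_25=15751
q^26  k|26↦f(k): 26:17576 13:2197 2:8 1:1  a_26=19782

9198, 9632, 11988, 12168, 16380, 15751, 19782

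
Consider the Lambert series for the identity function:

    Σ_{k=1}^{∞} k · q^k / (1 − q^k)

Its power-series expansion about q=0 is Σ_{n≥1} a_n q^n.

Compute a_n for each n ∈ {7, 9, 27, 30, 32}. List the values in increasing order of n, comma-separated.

8, 13, 40, 72, 63

d|7:{7,1}  Σf=7+1=8
n=9: 9·1 3·3 1·9  f→[9+3+1]=13
[q^27] f(27)=27,f(9)=9,f(3)=3,f(1)=1 ⇒ 40
q^30  k|30↦f(k): 1:1 2:2 3:3 5:5 6:6 10:10 15:15 30:30  a_30=72
d|32:{1,2,4,8,16,32}  Σf=1+2+4+8+16+32=63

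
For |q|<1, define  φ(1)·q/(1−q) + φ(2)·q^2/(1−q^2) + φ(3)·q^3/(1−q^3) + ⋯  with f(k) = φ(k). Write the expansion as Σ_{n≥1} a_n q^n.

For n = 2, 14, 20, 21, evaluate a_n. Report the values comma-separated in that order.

q^2  k|2↦φ(k): 2:1 1:1  a_2=2
n=14: 14·1 7·2 2·7 1·14  φ→[6+6+1+1]=14
q^20  k|20↦φ(k): 20:8 10:4 5:4 4:2 2:1 1:1  a_20=20
d|21:{1,3,7,21}  Σφ=1+2+6+12=21

2, 14, 20, 21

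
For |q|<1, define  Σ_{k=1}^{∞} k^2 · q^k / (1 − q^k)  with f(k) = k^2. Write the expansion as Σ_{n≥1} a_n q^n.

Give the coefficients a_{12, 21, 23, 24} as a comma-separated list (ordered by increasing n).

210, 500, 530, 850

q^12  k|12↦f(k): 1:1 2:4 3:9 4:16 6:36 12:144  a_12=210
n=21: 1·21 3·7 7·3 21·1  f→[1+9+49+441]=500
n=23: 23·1 1·23  f→[529+1]=530
n=24: 1·24 2·12 3·8 4·6 6·4 8·3 12·2 24·1  f→[1+4+9+16+36+64+144+576]=850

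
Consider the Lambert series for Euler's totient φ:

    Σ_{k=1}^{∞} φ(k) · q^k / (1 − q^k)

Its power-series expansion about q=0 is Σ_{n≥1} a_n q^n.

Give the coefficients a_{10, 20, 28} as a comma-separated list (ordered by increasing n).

n=10: 1·10 2·5 5·2 10·1  φ→[1+1+4+4]=10
d|20:{20,10,5,4,2,1}  Σφ=8+4+4+2+1+1=20
q^28  k|28↦φ(k): 28:12 14:6 7:6 4:2 2:1 1:1  a_28=28

10, 20, 28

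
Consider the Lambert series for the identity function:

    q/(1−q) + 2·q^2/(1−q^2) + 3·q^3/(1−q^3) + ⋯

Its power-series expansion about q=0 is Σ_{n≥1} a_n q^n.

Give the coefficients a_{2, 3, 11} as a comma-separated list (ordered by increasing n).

q^2  k|2↦f(k): 1:1 2:2  a_2=3
n=3: 1·3 3·1  f→[1+3]=4
q^11  k|11↦f(k): 1:1 11:11  a_11=12

3, 4, 12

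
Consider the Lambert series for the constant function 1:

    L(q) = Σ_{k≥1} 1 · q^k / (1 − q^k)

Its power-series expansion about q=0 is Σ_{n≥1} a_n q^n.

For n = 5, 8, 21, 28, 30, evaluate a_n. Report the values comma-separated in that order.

d|5:{1,5}  Σf=1+1=2
[q^8] f(8)=1,f(4)=1,f(2)=1,f(1)=1 ⇒ 4
d|21:{21,7,3,1}  Σf=1+1+1+1=4
d|28:{1,2,4,7,14,28}  Σf=1+1+1+1+1+1=6
[q^30] f(1)=1,f(2)=1,f(3)=1,f(5)=1,f(6)=1,f(10)=1,f(15)=1,f(30)=1 ⇒ 8

2, 4, 4, 6, 8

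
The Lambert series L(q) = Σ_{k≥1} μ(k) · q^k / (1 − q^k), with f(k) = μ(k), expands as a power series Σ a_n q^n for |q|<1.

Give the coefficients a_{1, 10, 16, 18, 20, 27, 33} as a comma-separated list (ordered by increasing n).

d|1:{1}  Σμ=1=1
d|10:{10,5,2,1}  Σμ=1+(-1)+(-1)+1=0
q^16  k|16↦μ(k): 1:1 2:-1 4:0 8:0 16:0  a_16=0
[q^18] μ(18)=0,μ(9)=0,μ(6)=1,μ(3)=-1,μ(2)=-1,μ(1)=1 ⇒ 0
q^20  k|20↦μ(k): 1:1 2:-1 4:0 5:-1 10:1 20:0  a_20=0
q^27  k|27↦μ(k): 27:0 9:0 3:-1 1:1  a_27=0
n=33: 1·33 3·11 11·3 33·1  μ→[1+(-1)+(-1)+1]=0

1, 0, 0, 0, 0, 0, 0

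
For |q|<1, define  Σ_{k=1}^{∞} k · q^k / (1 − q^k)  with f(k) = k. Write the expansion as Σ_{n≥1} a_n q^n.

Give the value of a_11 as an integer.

a_11 = 12

[q^11] f(1)=1,f(11)=11 ⇒ 12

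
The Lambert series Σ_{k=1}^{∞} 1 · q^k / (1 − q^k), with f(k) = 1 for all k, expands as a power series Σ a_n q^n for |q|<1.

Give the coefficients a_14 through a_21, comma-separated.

4, 4, 5, 2, 6, 2, 6, 4

n=14: 1·14 2·7 7·2 14·1  f→[1+1+1+1]=4
[q^15] f(1)=1,f(3)=1,f(5)=1,f(15)=1 ⇒ 4
[q^16] f(1)=1,f(2)=1,f(4)=1,f(8)=1,f(16)=1 ⇒ 5
q^17  k|17↦f(k): 17:1 1:1  a_17=2
[q^18] f(1)=1,f(2)=1,f(3)=1,f(6)=1,f(9)=1,f(18)=1 ⇒ 6
n=19: 19·1 1·19  f→[1+1]=2
q^20  k|20↦f(k): 20:1 10:1 5:1 4:1 2:1 1:1  a_20=6
n=21: 21·1 7·3 3·7 1·21  f→[1+1+1+1]=4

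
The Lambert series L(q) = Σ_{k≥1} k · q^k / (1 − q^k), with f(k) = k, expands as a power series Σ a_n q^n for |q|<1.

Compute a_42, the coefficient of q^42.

d|42:{42,21,14,7,6,3,2,1}  Σf=42+21+14+7+6+3+2+1=96

a_42 = 96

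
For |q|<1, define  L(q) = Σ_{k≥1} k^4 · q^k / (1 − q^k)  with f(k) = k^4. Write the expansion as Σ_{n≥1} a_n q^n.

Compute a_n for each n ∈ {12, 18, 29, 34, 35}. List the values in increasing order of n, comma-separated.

[q^12] f(1)=1,f(2)=16,f(3)=81,f(4)=256,f(6)=1296,f(12)=20736 ⇒ 22386
d|18:{1,2,3,6,9,18}  Σf=1+16+81+1296+6561+104976=112931
[q^29] f(1)=1,f(29)=707281 ⇒ 707282
q^34  k|34↦f(k): 34:1336336 17:83521 2:16 1:1  a_34=1419874
q^35  k|35↦f(k): 1:1 5:625 7:2401 35:1500625  a_35=1503652

22386, 112931, 707282, 1419874, 1503652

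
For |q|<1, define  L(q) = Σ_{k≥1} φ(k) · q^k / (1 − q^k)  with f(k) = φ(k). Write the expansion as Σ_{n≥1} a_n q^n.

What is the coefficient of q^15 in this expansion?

[q^15] φ(1)=1,φ(3)=2,φ(5)=4,φ(15)=8 ⇒ 15

a_15 = 15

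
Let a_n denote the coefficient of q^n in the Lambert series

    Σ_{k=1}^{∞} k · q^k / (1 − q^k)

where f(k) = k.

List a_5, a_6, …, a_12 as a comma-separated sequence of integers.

d|5:{1,5}  Σf=1+5=6
[q^6] f(6)=6,f(3)=3,f(2)=2,f(1)=1 ⇒ 12
q^7  k|7↦f(k): 1:1 7:7  a_7=8
q^8  k|8↦f(k): 8:8 4:4 2:2 1:1  a_8=15
[q^9] f(1)=1,f(3)=3,f(9)=9 ⇒ 13
[q^10] f(1)=1,f(2)=2,f(5)=5,f(10)=10 ⇒ 18
q^11  k|11↦f(k): 11:11 1:1  a_11=12
[q^12] f(12)=12,f(6)=6,f(4)=4,f(3)=3,f(2)=2,f(1)=1 ⇒ 28

6, 12, 8, 15, 13, 18, 12, 28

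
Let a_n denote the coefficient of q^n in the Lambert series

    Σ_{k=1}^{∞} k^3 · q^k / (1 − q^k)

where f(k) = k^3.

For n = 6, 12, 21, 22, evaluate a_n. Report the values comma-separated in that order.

q^6  k|6↦f(k): 1:1 2:8 3:27 6:216  a_6=252
d|12:{1,2,3,4,6,12}  Σf=1+8+27+64+216+1728=2044
[q^21] f(21)=9261,f(7)=343,f(3)=27,f(1)=1 ⇒ 9632
q^22  k|22↦f(k): 22:10648 11:1331 2:8 1:1  a_22=11988

252, 2044, 9632, 11988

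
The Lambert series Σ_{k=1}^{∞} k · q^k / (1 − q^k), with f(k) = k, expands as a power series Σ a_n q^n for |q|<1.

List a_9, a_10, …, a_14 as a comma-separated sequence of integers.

d|9:{9,3,1}  Σf=9+3+1=13
d|10:{10,5,2,1}  Σf=10+5+2+1=18
d|11:{1,11}  Σf=1+11=12
d|12:{1,2,3,4,6,12}  Σf=1+2+3+4+6+12=28
d|13:{1,13}  Σf=1+13=14
[q^14] f(14)=14,f(7)=7,f(2)=2,f(1)=1 ⇒ 24

13, 18, 12, 28, 14, 24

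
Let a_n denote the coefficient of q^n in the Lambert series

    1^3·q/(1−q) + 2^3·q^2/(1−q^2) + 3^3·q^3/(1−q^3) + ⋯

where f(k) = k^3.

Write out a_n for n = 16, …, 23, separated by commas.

4681, 4914, 6813, 6860, 9198, 9632, 11988, 12168

n=16: 16·1 8·2 4·4 2·8 1·16  f→[4096+512+64+8+1]=4681
d|17:{17,1}  Σf=4913+1=4914
[q^18] f(1)=1,f(2)=8,f(3)=27,f(6)=216,f(9)=729,f(18)=5832 ⇒ 6813
n=19: 1·19 19·1  f→[1+6859]=6860
[q^20] f(20)=8000,f(10)=1000,f(5)=125,f(4)=64,f(2)=8,f(1)=1 ⇒ 9198
d|21:{1,3,7,21}  Σf=1+27+343+9261=9632
d|22:{1,2,11,22}  Σf=1+8+1331+10648=11988
[q^23] f(1)=1,f(23)=12167 ⇒ 12168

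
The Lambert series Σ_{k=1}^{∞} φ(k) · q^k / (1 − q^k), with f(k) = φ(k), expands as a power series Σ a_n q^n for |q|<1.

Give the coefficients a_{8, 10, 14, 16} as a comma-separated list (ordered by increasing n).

d|8:{8,4,2,1}  Σφ=4+2+1+1=8
[q^10] φ(10)=4,φ(5)=4,φ(2)=1,φ(1)=1 ⇒ 10
d|14:{14,7,2,1}  Σφ=6+6+1+1=14
n=16: 16·1 8·2 4·4 2·8 1·16  φ→[8+4+2+1+1]=16

8, 10, 14, 16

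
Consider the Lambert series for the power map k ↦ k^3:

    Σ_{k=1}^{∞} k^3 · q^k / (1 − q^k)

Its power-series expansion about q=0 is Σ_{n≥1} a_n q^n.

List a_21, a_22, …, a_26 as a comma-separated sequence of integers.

9632, 11988, 12168, 16380, 15751, 19782

d|21:{21,7,3,1}  Σf=9261+343+27+1=9632
d|22:{22,11,2,1}  Σf=10648+1331+8+1=11988
d|23:{1,23}  Σf=1+12167=12168
d|24:{1,2,3,4,6,8,12,24}  Σf=1+8+27+64+216+512+1728+13824=16380
q^25  k|25↦f(k): 1:1 5:125 25:15625  a_25=15751
n=26: 1·26 2·13 13·2 26·1  f→[1+8+2197+17576]=19782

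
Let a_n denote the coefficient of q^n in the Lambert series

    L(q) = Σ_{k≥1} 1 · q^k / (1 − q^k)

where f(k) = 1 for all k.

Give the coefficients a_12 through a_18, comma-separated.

6, 2, 4, 4, 5, 2, 6

d|12:{1,2,3,4,6,12}  Σf=1+1+1+1+1+1=6
d|13:{1,13}  Σf=1+1=2
q^14  k|14↦f(k): 1:1 2:1 7:1 14:1  a_14=4
[q^15] f(1)=1,f(3)=1,f(5)=1,f(15)=1 ⇒ 4
n=16: 16·1 8·2 4·4 2·8 1·16  f→[1+1+1+1+1]=5
[q^17] f(1)=1,f(17)=1 ⇒ 2
d|18:{1,2,3,6,9,18}  Σf=1+1+1+1+1+1=6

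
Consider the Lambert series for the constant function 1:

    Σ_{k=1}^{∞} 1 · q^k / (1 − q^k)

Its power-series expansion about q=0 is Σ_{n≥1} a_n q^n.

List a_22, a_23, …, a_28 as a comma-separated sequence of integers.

4, 2, 8, 3, 4, 4, 6

n=22: 22·1 11·2 2·11 1·22  f→[1+1+1+1]=4
n=23: 23·1 1·23  f→[1+1]=2
[q^24] f(1)=1,f(2)=1,f(3)=1,f(4)=1,f(6)=1,f(8)=1,f(12)=1,f(24)=1 ⇒ 8
d|25:{25,5,1}  Σf=1+1+1=3
d|26:{1,2,13,26}  Σf=1+1+1+1=4
q^27  k|27↦f(k): 27:1 9:1 3:1 1:1  a_27=4
d|28:{28,14,7,4,2,1}  Σf=1+1+1+1+1+1=6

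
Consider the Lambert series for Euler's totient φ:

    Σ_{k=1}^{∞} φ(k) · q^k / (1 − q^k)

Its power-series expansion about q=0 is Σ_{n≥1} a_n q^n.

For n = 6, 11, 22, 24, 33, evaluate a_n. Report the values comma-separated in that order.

d|6:{1,2,3,6}  Σφ=1+1+2+2=6
q^11  k|11↦φ(k): 11:10 1:1  a_11=11
d|22:{22,11,2,1}  Σφ=10+10+1+1=22
n=24: 24·1 12·2 8·3 6·4 4·6 3·8 2·12 1·24  φ→[8+4+4+2+2+2+1+1]=24
q^33  k|33↦φ(k): 33:20 11:10 3:2 1:1  a_33=33

6, 11, 22, 24, 33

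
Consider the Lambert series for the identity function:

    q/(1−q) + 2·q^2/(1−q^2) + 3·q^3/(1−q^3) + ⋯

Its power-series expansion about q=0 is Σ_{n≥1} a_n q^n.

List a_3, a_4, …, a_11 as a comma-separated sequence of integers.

[q^3] f(1)=1,f(3)=3 ⇒ 4
q^4  k|4↦f(k): 4:4 2:2 1:1  a_4=7
d|5:{1,5}  Σf=1+5=6
q^6  k|6↦f(k): 1:1 2:2 3:3 6:6  a_6=12
n=7: 7·1 1·7  f→[7+1]=8
q^8  k|8↦f(k): 8:8 4:4 2:2 1:1  a_8=15
q^9  k|9↦f(k): 9:9 3:3 1:1  a_9=13
n=10: 1·10 2·5 5·2 10·1  f→[1+2+5+10]=18
q^11  k|11↦f(k): 1:1 11:11  a_11=12

4, 7, 6, 12, 8, 15, 13, 18, 12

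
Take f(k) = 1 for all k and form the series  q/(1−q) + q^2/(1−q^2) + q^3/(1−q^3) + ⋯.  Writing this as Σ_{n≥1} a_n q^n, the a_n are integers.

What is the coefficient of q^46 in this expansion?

a_46 = 4

n=46: 1·46 2·23 23·2 46·1  f→[1+1+1+1]=4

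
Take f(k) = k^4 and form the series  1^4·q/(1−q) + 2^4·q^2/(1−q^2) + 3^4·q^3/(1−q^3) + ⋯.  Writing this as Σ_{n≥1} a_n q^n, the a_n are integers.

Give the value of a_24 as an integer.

n=24: 24·1 12·2 8·3 6·4 4·6 3·8 2·12 1·24  f→[331776+20736+4096+1296+256+81+16+1]=358258

a_24 = 358258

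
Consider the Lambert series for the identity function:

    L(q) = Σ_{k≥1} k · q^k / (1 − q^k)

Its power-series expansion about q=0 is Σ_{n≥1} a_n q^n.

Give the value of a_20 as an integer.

a_20 = 42

n=20: 20·1 10·2 5·4 4·5 2·10 1·20  f→[20+10+5+4+2+1]=42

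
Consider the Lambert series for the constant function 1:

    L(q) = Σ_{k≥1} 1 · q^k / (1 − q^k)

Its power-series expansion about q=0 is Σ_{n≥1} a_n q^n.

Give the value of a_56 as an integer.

a_56 = 8

q^56  k|56↦f(k): 1:1 2:1 4:1 7:1 8:1 14:1 28:1 56:1  a_56=8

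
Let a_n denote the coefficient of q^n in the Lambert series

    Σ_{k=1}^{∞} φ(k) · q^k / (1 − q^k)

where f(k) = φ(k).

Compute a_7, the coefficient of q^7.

n=7: 7·1 1·7  φ→[6+1]=7

a_7 = 7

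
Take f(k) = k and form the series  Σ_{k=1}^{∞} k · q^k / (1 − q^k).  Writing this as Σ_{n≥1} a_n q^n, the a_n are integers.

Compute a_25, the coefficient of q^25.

d|25:{25,5,1}  Σf=25+5+1=31

a_25 = 31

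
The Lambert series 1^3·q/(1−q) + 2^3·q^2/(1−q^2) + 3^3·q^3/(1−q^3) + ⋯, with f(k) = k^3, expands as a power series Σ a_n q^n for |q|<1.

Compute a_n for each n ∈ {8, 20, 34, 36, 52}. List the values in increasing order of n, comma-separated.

q^8  k|8↦f(k): 8:512 4:64 2:8 1:1  a_8=585
[q^20] f(20)=8000,f(10)=1000,f(5)=125,f(4)=64,f(2)=8,f(1)=1 ⇒ 9198
[q^34] f(34)=39304,f(17)=4913,f(2)=8,f(1)=1 ⇒ 44226
q^36  k|36↦f(k): 1:1 2:8 3:27 4:64 6:216 9:729 12:1728 18:5832 36:46656  a_36=55261
d|52:{1,2,4,13,26,52}  Σf=1+8+64+2197+17576+140608=160454

585, 9198, 44226, 55261, 160454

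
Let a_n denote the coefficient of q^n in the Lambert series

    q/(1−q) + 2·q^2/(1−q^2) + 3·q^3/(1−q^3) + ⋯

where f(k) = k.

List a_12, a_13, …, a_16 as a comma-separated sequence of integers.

28, 14, 24, 24, 31

[q^12] f(12)=12,f(6)=6,f(4)=4,f(3)=3,f(2)=2,f(1)=1 ⇒ 28
q^13  k|13↦f(k): 13:13 1:1  a_13=14
n=14: 1·14 2·7 7·2 14·1  f→[1+2+7+14]=24
d|15:{1,3,5,15}  Σf=1+3+5+15=24
q^16  k|16↦f(k): 16:16 8:8 4:4 2:2 1:1  a_16=31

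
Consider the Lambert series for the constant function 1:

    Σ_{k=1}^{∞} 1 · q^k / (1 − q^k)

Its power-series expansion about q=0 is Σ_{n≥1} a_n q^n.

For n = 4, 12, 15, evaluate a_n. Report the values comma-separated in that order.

3, 6, 4

n=4: 1·4 2·2 4·1  f→[1+1+1]=3
q^12  k|12↦f(k): 12:1 6:1 4:1 3:1 2:1 1:1  a_12=6
q^15  k|15↦f(k): 15:1 5:1 3:1 1:1  a_15=4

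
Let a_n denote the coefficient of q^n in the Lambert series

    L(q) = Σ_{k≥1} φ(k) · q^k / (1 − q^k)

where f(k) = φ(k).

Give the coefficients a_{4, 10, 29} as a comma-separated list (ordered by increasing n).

d|4:{1,2,4}  Σφ=1+1+2=4
q^10  k|10↦φ(k): 10:4 5:4 2:1 1:1  a_10=10
[q^29] φ(1)=1,φ(29)=28 ⇒ 29

4, 10, 29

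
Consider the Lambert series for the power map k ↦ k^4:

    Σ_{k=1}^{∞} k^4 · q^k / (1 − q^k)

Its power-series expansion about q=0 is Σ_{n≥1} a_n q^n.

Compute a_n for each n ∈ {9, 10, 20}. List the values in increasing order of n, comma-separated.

6643, 10642, 170898

[q^9] f(1)=1,f(3)=81,f(9)=6561 ⇒ 6643
q^10  k|10↦f(k): 1:1 2:16 5:625 10:10000  a_10=10642
d|20:{20,10,5,4,2,1}  Σf=160000+10000+625+256+16+1=170898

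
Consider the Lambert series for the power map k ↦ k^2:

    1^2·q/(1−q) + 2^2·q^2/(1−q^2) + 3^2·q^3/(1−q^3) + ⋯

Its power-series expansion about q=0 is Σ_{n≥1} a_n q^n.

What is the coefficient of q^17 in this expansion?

a_17 = 290

q^17  k|17↦f(k): 1:1 17:289  a_17=290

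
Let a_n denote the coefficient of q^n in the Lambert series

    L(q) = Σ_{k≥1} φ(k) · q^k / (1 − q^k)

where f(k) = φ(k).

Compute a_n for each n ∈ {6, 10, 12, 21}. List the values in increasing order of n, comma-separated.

n=6: 1·6 2·3 3·2 6·1  φ→[1+1+2+2]=6
q^10  k|10↦φ(k): 1:1 2:1 5:4 10:4  a_10=10
[q^12] φ(1)=1,φ(2)=1,φ(3)=2,φ(4)=2,φ(6)=2,φ(12)=4 ⇒ 12
q^21  k|21↦φ(k): 21:12 7:6 3:2 1:1  a_21=21

6, 10, 12, 21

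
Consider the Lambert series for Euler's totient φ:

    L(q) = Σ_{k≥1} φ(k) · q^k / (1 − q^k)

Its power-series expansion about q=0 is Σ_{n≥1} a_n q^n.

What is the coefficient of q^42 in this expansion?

n=42: 42·1 21·2 14·3 7·6 6·7 3·14 2·21 1·42  φ→[12+12+6+6+2+2+1+1]=42

a_42 = 42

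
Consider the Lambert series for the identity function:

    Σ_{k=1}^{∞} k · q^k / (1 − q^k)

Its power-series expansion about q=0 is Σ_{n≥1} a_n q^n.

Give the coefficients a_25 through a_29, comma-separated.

31, 42, 40, 56, 30

q^25  k|25↦f(k): 1:1 5:5 25:25  a_25=31
[q^26] f(26)=26,f(13)=13,f(2)=2,f(1)=1 ⇒ 42
d|27:{27,9,3,1}  Σf=27+9+3+1=40
[q^28] f(28)=28,f(14)=14,f(7)=7,f(4)=4,f(2)=2,f(1)=1 ⇒ 56
q^29  k|29↦f(k): 29:29 1:1  a_29=30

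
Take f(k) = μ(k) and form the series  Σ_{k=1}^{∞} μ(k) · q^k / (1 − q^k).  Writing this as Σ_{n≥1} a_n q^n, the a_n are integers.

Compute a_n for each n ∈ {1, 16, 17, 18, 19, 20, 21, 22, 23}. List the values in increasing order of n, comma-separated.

[q^1] μ(1)=1 ⇒ 1
q^16  k|16↦μ(k): 1:1 2:-1 4:0 8:0 16:0  a_16=0
q^17  k|17↦μ(k): 17:-1 1:1  a_17=0
q^18  k|18↦μ(k): 1:1 2:-1 3:-1 6:1 9:0 18:0  a_18=0
[q^19] μ(19)=-1,μ(1)=1 ⇒ 0
d|20:{20,10,5,4,2,1}  Σμ=0+1+(-1)+0+(-1)+1=0
q^21  k|21↦μ(k): 1:1 3:-1 7:-1 21:1  a_21=0
[q^22] μ(1)=1,μ(2)=-1,μ(11)=-1,μ(22)=1 ⇒ 0
n=23: 23·1 1·23  μ→[(-1)+1]=0

1, 0, 0, 0, 0, 0, 0, 0, 0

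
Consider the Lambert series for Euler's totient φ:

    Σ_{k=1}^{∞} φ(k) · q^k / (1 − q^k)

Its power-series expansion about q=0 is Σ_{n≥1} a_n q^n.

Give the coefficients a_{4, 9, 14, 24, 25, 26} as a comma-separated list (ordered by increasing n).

q^4  k|4↦φ(k): 4:2 2:1 1:1  a_4=4
d|9:{9,3,1}  Σφ=6+2+1=9
d|14:{14,7,2,1}  Σφ=6+6+1+1=14
q^24  k|24↦φ(k): 1:1 2:1 3:2 4:2 6:2 8:4 12:4 24:8  a_24=24
[q^25] φ(1)=1,φ(5)=4,φ(25)=20 ⇒ 25
q^26  k|26↦φ(k): 26:12 13:12 2:1 1:1  a_26=26

4, 9, 14, 24, 25, 26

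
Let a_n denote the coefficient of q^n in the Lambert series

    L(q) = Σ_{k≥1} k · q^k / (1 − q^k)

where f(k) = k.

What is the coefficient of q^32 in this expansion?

a_32 = 63

d|32:{32,16,8,4,2,1}  Σf=32+16+8+4+2+1=63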